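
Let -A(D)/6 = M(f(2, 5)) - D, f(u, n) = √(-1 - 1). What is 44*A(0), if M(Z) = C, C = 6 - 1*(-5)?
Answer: -2904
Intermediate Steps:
C = 11 (C = 6 + 5 = 11)
f(u, n) = I*√2 (f(u, n) = √(-2) = I*√2)
M(Z) = 11
A(D) = -66 + 6*D (A(D) = -6*(11 - D) = -66 + 6*D)
44*A(0) = 44*(-66 + 6*0) = 44*(-66 + 0) = 44*(-66) = -2904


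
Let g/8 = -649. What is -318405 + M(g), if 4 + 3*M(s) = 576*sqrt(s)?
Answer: -955219/3 + 384*I*sqrt(1298) ≈ -3.1841e+5 + 13835.0*I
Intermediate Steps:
g = -5192 (g = 8*(-649) = -5192)
M(s) = -4/3 + 192*sqrt(s) (M(s) = -4/3 + (576*sqrt(s))/3 = -4/3 + 192*sqrt(s))
-318405 + M(g) = -318405 + (-4/3 + 192*sqrt(-5192)) = -318405 + (-4/3 + 192*(2*I*sqrt(1298))) = -318405 + (-4/3 + 384*I*sqrt(1298)) = -955219/3 + 384*I*sqrt(1298)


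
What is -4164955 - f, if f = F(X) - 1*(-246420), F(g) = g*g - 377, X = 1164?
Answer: -5765894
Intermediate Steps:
F(g) = -377 + g² (F(g) = g² - 377 = -377 + g²)
f = 1600939 (f = (-377 + 1164²) - 1*(-246420) = (-377 + 1354896) + 246420 = 1354519 + 246420 = 1600939)
-4164955 - f = -4164955 - 1*1600939 = -4164955 - 1600939 = -5765894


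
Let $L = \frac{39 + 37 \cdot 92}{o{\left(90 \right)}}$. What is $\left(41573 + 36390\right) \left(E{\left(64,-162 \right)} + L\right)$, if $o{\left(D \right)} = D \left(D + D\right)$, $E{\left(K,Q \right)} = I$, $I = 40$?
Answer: $\frac{50788450609}{16200} \approx 3.1351 \cdot 10^{6}$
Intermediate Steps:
$E{\left(K,Q \right)} = 40$
$o{\left(D \right)} = 2 D^{2}$ ($o{\left(D \right)} = D 2 D = 2 D^{2}$)
$L = \frac{3443}{16200}$ ($L = \frac{39 + 37 \cdot 92}{2 \cdot 90^{2}} = \frac{39 + 3404}{2 \cdot 8100} = \frac{3443}{16200} \approx 0.21253$)
$\left(41573 + 36390\right) \left(E{\left(64,-162 \right)} + L\right) = \left(41573 + 36390\right) \left(40 + \frac{3443}{16200}\right) = 77963 \cdot \frac{651443}{16200} = \frac{50788450609}{16200}$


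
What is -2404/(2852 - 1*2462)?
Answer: -1202/195 ≈ -6.1641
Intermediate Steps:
-2404/(2852 - 1*2462) = -2404/(2852 - 2462) = -2404/390 = -2404*1/390 = -1202/195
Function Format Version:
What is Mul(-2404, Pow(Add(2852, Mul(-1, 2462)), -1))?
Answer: Rational(-1202, 195) ≈ -6.1641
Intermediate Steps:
Mul(-2404, Pow(Add(2852, Mul(-1, 2462)), -1)) = Mul(-2404, Pow(Add(2852, -2462), -1)) = Mul(-2404, Pow(390, -1)) = Mul(-2404, Rational(1, 390)) = Rational(-1202, 195)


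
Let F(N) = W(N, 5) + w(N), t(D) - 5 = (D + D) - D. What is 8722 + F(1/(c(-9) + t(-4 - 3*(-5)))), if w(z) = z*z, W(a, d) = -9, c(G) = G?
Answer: 426938/49 ≈ 8713.0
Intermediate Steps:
t(D) = 5 + D (t(D) = 5 + ((D + D) - D) = 5 + (2*D - D) = 5 + D)
w(z) = z**2
F(N) = -9 + N**2
8722 + F(1/(c(-9) + t(-4 - 3*(-5)))) = 8722 + (-9 + (1/(-9 + (5 + (-4 - 3*(-5)))))**2) = 8722 + (-9 + (1/(-9 + (5 + (-4 + 15))))**2) = 8722 + (-9 + (1/(-9 + (5 + 11)))**2) = 8722 + (-9 + (1/(-9 + 16))**2) = 8722 + (-9 + (1/7)**2) = 8722 + (-9 + 1/49) = 8722 - 440/49 = 426938/49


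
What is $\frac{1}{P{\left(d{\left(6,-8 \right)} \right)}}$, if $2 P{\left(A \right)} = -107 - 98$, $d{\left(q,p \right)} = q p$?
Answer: $- \frac{2}{205} \approx -0.0097561$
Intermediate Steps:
$d{\left(q,p \right)} = p q$
$P{\left(A \right)} = - \frac{205}{2}$ ($P{\left(A \right)} = \frac{-107 - 98}{2} = \frac{1}{2} \left(-205\right) = - \frac{205}{2}$)
$\frac{1}{P{\left(d{\left(6,-8 \right)} \right)}} = \frac{1}{- \frac{205}{2}} = - \frac{2}{205}$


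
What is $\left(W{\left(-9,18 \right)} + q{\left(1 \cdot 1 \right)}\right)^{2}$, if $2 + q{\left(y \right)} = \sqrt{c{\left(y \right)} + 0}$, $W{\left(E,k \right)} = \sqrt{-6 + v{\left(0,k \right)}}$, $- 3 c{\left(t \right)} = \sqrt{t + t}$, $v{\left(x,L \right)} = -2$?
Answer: $\frac{\left(-6 + 6 i \sqrt{2} + i \sqrt[4]{2} \sqrt{3}\right)^{2}}{9} \approx -8.3553 - 14.06 i$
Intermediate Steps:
$c{\left(t \right)} = - \frac{\sqrt{2} \sqrt{t}}{3}$ ($c{\left(t \right)} = - \frac{\sqrt{t + t}}{3} = - \frac{\sqrt{2 t}}{3} = - \frac{\sqrt{2} \sqrt{t}}{3}$)
$W{\left(E,k \right)} = 2 i \sqrt{2}$ ($W{\left(E,k \right)} = \sqrt{-6 - 2} = \sqrt{-8} = 2 i \sqrt{2}$)
$q{\left(y \right)} = -2 + \frac{\sqrt[4]{2} \sqrt{3} \sqrt{- \sqrt{y}}}{3}$ ($q{\left(y \right)} = -2 + \sqrt{- \frac{\sqrt{2} \sqrt{y}}{3} + 0} = -2 + \sqrt{- \frac{\sqrt{2} \sqrt{y}}{3}} = -2 + \frac{\sqrt[4]{2} \sqrt{3} \sqrt{- \sqrt{y}}}{3}$)
$\left(W{\left(-9,18 \right)} + q{\left(1 \cdot 1 \right)}\right)^{2} = \left(2 i \sqrt{2} - \left(2 - \frac{\sqrt[4]{2} \sqrt{3} \sqrt{- \sqrt{1 \cdot 1}}}{3}\right)\right)^{2} = \left(2 i \sqrt{2} - \left(2 - \frac{\sqrt[4]{2} \sqrt{3} \sqrt{- \sqrt{1}}}{3}\right)\right)^{2} = \left(2 i \sqrt{2} - \left(2 - \frac{\sqrt[4]{2} \sqrt{3} \sqrt{\left(-1\right) 1}}{3}\right)\right)^{2} = \left(2 i \sqrt{2} - \left(2 - \frac{\sqrt[4]{2} \sqrt{3} \sqrt{-1}}{3}\right)\right)^{2} = \left(2 i \sqrt{2} - \left(2 - \frac{\sqrt[4]{2} \sqrt{3} i}{3}\right)\right)^{2} = \left(2 i \sqrt{2} - \left(2 - \frac{i \sqrt[4]{2} \sqrt{3}}{3}\right)\right)^{2} = \left(-2 + 2 i \sqrt{2} + \frac{i \sqrt[4]{2} \sqrt{3}}{3}\right)^{2}$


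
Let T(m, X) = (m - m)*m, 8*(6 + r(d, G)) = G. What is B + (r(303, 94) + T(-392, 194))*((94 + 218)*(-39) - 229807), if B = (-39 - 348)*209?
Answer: -5888957/4 ≈ -1.4722e+6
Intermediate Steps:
r(d, G) = -6 + G/8
T(m, X) = 0 (T(m, X) = 0*m = 0)
B = -80883 (B = -387*209 = -80883)
B + (r(303, 94) + T(-392, 194))*((94 + 218)*(-39) - 229807) = -80883 + ((-6 + (⅛)*94) + 0)*((94 + 218)*(-39) - 229807) = -80883 + ((-6 + 47/4) + 0)*(312*(-39) - 229807) = -80883 + (23/4 + 0)*(-12168 - 229807) = -80883 + (23/4)*(-241975) = -80883 - 5565425/4 = -5888957/4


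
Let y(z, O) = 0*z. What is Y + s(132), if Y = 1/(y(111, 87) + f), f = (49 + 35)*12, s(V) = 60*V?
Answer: 7983361/1008 ≈ 7920.0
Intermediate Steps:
y(z, O) = 0
f = 1008 (f = 84*12 = 1008)
Y = 1/1008 (Y = 1/(0 + 1008) = 1/1008 ≈ 0.00099206)
Y + s(132) = 1/1008 + 60*132 = 1/1008 + 7920 = 7983361/1008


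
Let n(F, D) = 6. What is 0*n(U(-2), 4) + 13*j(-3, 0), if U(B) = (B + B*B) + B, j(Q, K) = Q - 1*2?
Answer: -65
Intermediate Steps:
j(Q, K) = -2 + Q (j(Q, K) = Q - 2 = -2 + Q)
U(B) = B² + 2*B (U(B) = (B + B²) + B = B² + 2*B)
0*n(U(-2), 4) + 13*j(-3, 0) = 0*6 + 13*(-2 - 3) = 0 + 13*(-5) = 0 - 65 = -65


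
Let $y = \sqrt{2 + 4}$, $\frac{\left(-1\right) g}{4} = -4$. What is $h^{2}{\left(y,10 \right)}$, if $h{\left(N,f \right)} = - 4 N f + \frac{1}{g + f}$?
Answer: $\frac{6489601}{676} - \frac{40 \sqrt{6}}{13} \approx 9592.5$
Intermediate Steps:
$g = 16$ ($g = \left(-4\right) \left(-4\right) = 16$)
$y = \sqrt{6} \approx 2.4495$
$h{\left(N,f \right)} = \frac{1}{16 + f} - 4 N f$ ($h{\left(N,f \right)} = - 4 N f + \frac{1}{16 + f} = \frac{1}{16 + f} - 4 N f$)
$h^{2}{\left(y,10 \right)} = \left(\frac{1 - 64 \sqrt{6} \cdot 10 - 4 \sqrt{6} \cdot 10^{2}}{16 + 10}\right)^{2} = \left(\frac{1 - 640 \sqrt{6} - 4 \sqrt{6} \cdot 100}{26}\right)^{2} = \left(\frac{1 - 640 \sqrt{6} - 400 \sqrt{6}}{26}\right)^{2} = \left(\frac{1 - 1040 \sqrt{6}}{26}\right)^{2} = \left(\frac{1}{26} - 40 \sqrt{6}\right)^{2}$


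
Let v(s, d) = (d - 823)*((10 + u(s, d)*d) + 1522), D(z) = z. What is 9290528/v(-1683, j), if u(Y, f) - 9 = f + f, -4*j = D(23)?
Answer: -22868992/3154605 ≈ -7.2494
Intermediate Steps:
j = -23/4 (j = -¼*23 = -23/4 ≈ -5.7500)
u(Y, f) = 9 + 2*f (u(Y, f) = 9 + (f + f) = 9 + 2*f)
v(s, d) = (-823 + d)*(1532 + d*(9 + 2*d)) (v(s, d) = (d - 823)*((10 + (9 + 2*d)*d) + 1522) = (-823 + d)*((10 + d*(9 + 2*d)) + 1522) = (-823 + d)*(1532 + d*(9 + 2*d)))
9290528/v(-1683, j) = 9290528/(-1260836 - 5875*(-23/4) - 1637*(-23/4)² + 2*(-23/4)³) = 9290528/(-1260836 + 135125/4 - 1637*529/16 + 2*(-12167/64)) = 9290528/(-1260836 + 135125/4 - 865973/16 - 12167/32) = 9290528/(-41009865/32) = 9290528*(-32/41009865) = -22868992/3154605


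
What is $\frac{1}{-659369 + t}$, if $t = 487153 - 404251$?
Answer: $- \frac{1}{576467} \approx -1.7347 \cdot 10^{-6}$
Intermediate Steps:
$t = 82902$ ($t = 487153 - 404251 = 82902$)
$\frac{1}{-659369 + t} = \frac{1}{-659369 + 82902} = \frac{1}{-576467} = - \frac{1}{576467}$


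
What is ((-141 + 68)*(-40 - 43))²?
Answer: 36711481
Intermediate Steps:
((-141 + 68)*(-40 - 43))² = (-73*(-83))² = 6059² = 36711481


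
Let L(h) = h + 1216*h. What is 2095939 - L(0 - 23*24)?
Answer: 2767723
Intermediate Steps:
L(h) = 1217*h
2095939 - L(0 - 23*24) = 2095939 - 1217*(0 - 23*24) = 2095939 - 1217*(0 - 552) = 2095939 - 1217*(-552) = 2095939 - 1*(-671784) = 2095939 + 671784 = 2767723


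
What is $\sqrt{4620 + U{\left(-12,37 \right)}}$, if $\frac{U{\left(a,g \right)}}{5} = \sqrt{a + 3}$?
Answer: $\sqrt{4620 + 15 i} \approx 67.971 + 0.11 i$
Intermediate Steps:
$U{\left(a,g \right)} = 5 \sqrt{3 + a}$ ($U{\left(a,g \right)} = 5 \sqrt{a + 3} = 5 \sqrt{3 + a}$)
$\sqrt{4620 + U{\left(-12,37 \right)}} = \sqrt{4620 + 5 \sqrt{3 - 12}} = \sqrt{4620 + 5 \sqrt{-9}} = \sqrt{4620 + 5 \cdot 3 i} = \sqrt{4620 + 15 i}$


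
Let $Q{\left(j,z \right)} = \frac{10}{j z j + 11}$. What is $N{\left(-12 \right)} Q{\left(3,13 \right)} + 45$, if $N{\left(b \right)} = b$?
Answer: $\frac{705}{16} \approx 44.063$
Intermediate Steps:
$Q{\left(j,z \right)} = \frac{10}{11 + z j^{2}}$ ($Q{\left(j,z \right)} = \frac{10}{z j^{2} + 11} = \frac{10}{11 + z j^{2}}$)
$N{\left(-12 \right)} Q{\left(3,13 \right)} + 45 = - 12 \frac{10}{11 + 13 \cdot 3^{2}} + 45 = - 12 \frac{10}{11 + 13 \cdot 9} + 45 = - 12 \frac{10}{11 + 117} + 45 = - 12 \cdot \frac{10}{128} + 45 = - 12 \cdot 10 \cdot \frac{1}{128} + 45 = \left(-12\right) \frac{5}{64} + 45 = - \frac{15}{16} + 45 = \frac{705}{16}$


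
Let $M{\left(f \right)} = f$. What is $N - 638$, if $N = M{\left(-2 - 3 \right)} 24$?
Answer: $-758$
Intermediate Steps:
$N = -120$ ($N = \left(-2 - 3\right) 24 = \left(-5\right) 24 = -120$)
$N - 638 = -120 - 638 = -758$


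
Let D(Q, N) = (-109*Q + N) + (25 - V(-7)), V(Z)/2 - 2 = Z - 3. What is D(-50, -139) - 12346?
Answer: -6994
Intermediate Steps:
V(Z) = -2 + 2*Z (V(Z) = 4 + 2*(Z - 3) = 4 + 2*(-3 + Z) = 4 + (-6 + 2*Z) = -2 + 2*Z)
D(Q, N) = 41 + N - 109*Q (D(Q, N) = (-109*Q + N) + (25 - (-2 + 2*(-7))) = (N - 109*Q) + (25 - (-2 - 14)) = (N - 109*Q) + (25 - 1*(-16)) = (N - 109*Q) + (25 + 16) = (N - 109*Q) + 41 = 41 + N - 109*Q)
D(-50, -139) - 12346 = (41 - 139 - 109*(-50)) - 12346 = (41 - 139 + 5450) - 12346 = 5352 - 12346 = -6994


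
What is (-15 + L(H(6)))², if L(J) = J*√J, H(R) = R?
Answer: 441 - 180*√6 ≈ 0.091846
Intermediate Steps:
L(J) = J^(3/2)
(-15 + L(H(6)))² = (-15 + 6^(3/2))² = (-15 + 6*√6)²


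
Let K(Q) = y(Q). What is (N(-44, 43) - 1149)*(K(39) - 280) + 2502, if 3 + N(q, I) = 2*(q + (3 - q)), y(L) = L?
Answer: 278688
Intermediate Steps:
K(Q) = Q
N(q, I) = 3 (N(q, I) = -3 + 2*(q + (3 - q)) = -3 + 2*3 = -3 + 6 = 3)
(N(-44, 43) - 1149)*(K(39) - 280) + 2502 = (3 - 1149)*(39 - 280) + 2502 = -1146*(-241) + 2502 = 276186 + 2502 = 278688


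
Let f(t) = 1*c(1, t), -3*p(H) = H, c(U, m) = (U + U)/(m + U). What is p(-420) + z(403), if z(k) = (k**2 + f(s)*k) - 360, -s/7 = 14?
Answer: 15731527/97 ≈ 1.6218e+5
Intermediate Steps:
s = -98 (s = -7*14 = -98)
c(U, m) = 2*U/(U + m) (c(U, m) = (2*U)/(U + m) = 2*U/(U + m))
p(H) = -H/3
f(t) = 2/(1 + t) (f(t) = 1*(2*1/(1 + t)) = 1*(2/(1 + t)) = 2/(1 + t))
z(k) = -360 + k**2 - 2*k/97 (z(k) = (k**2 + (2/(1 - 98))*k) - 360 = (k**2 + (2/(-97))*k) - 360 = (k**2 + (2*(-1/97))*k) - 360 = (k**2 - 2*k/97) - 360 = -360 + k**2 - 2*k/97)
p(-420) + z(403) = -1/3*(-420) + (-360 + 403**2 - 2/97*403) = 140 + (-360 + 162409 - 806/97) = 140 + 15717947/97 = 15731527/97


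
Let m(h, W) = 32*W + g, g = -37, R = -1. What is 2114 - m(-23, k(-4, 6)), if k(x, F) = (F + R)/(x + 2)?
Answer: 2231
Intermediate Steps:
k(x, F) = (-1 + F)/(2 + x) (k(x, F) = (F - 1)/(x + 2) = (-1 + F)/(2 + x))
m(h, W) = -37 + 32*W (m(h, W) = 32*W - 37 = -37 + 32*W)
2114 - m(-23, k(-4, 6)) = 2114 - (-37 + 32*((-1 + 6)/(2 - 4))) = 2114 - (-37 + 32*(5/(-2))) = 2114 - (-37 + 32*(-1/2*5)) = 2114 - (-37 + 32*(-5/2)) = 2114 - (-37 - 80) = 2114 - 1*(-117) = 2114 + 117 = 2231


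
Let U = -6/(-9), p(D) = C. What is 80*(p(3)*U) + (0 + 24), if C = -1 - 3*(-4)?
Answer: 1832/3 ≈ 610.67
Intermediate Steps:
C = 11 (C = -1 + 12 = 11)
p(D) = 11
U = ⅔ (U = -6*(-⅑) = ⅔ ≈ 0.66667)
80*(p(3)*U) + (0 + 24) = 80*(11*(⅔)) + (0 + 24) = 80*(22/3) + 24 = 1760/3 + 24 = 1832/3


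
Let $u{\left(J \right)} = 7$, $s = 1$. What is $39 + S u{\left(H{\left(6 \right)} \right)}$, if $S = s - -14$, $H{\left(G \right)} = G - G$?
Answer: $144$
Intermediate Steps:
$H{\left(G \right)} = 0$
$S = 15$ ($S = 1 - -14 = 1 + 14 = 15$)
$39 + S u{\left(H{\left(6 \right)} \right)} = 39 + 15 \cdot 7 = 39 + 105 = 144$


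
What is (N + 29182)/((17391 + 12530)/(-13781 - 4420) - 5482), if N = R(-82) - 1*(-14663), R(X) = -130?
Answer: -795656715/99807803 ≈ -7.9719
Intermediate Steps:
N = 14533 (N = -130 - 1*(-14663) = -130 + 14663 = 14533)
(N + 29182)/((17391 + 12530)/(-13781 - 4420) - 5482) = (14533 + 29182)/((17391 + 12530)/(-13781 - 4420) - 5482) = 43715/(29921/(-18201) - 5482) = 43715/(29921*(-1/18201) - 5482) = 43715/(-29921/18201 - 5482) = 43715/(-99807803/18201) = 43715*(-18201/99807803) = -795656715/99807803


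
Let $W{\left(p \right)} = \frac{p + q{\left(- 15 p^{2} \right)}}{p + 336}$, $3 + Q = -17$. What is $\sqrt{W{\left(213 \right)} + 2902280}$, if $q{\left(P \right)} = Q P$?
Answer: $\frac{\sqrt{98024720613}}{183} \approx 1710.9$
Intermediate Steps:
$Q = -20$ ($Q = -3 - 17 = -20$)
$q{\left(P \right)} = - 20 P$
$W{\left(p \right)} = \frac{p + 300 p^{2}}{336 + p}$ ($W{\left(p \right)} = \frac{p - 20 \left(- 15 p^{2}\right)}{p + 336} = \frac{p + 300 p^{2}}{336 + p}$)
$\sqrt{W{\left(213 \right)} + 2902280} = \sqrt{\frac{213 \left(1 + 300 \cdot 213\right)}{336 + 213} + 2902280} = \sqrt{\frac{213 \left(1 + 63900\right)}{549} + 2902280} = \sqrt{213 \cdot \frac{1}{549} \cdot 63901 + 2902280} = \sqrt{\frac{4536971}{183} + 2902280} = \sqrt{\frac{535654211}{183}} = \frac{\sqrt{98024720613}}{183}$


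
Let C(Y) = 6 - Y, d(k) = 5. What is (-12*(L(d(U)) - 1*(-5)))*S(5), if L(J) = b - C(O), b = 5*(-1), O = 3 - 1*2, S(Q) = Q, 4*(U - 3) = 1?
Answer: 300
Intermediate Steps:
U = 13/4 (U = 3 + (¼)*1 = 3 + ¼ = 13/4 ≈ 3.2500)
O = 1 (O = 3 - 2 = 1)
b = -5
L(J) = -10 (L(J) = -5 - (6 - 1*1) = -5 - (6 - 1) = -5 - 1*5 = -5 - 5 = -10)
(-12*(L(d(U)) - 1*(-5)))*S(5) = -12*(-10 - 1*(-5))*5 = -12*(-10 + 5)*5 = -12*(-5)*5 = 60*5 = 300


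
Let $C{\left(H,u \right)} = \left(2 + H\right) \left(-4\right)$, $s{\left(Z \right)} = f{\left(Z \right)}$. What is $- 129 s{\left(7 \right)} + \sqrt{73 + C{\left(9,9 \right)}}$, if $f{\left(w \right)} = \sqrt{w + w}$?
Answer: $\sqrt{29} - 129 \sqrt{14} \approx -477.29$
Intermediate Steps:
$f{\left(w \right)} = \sqrt{2} \sqrt{w}$ ($f{\left(w \right)} = \sqrt{2 w} = \sqrt{2} \sqrt{w}$)
$s{\left(Z \right)} = \sqrt{2} \sqrt{Z}$
$C{\left(H,u \right)} = -8 - 4 H$
$- 129 s{\left(7 \right)} + \sqrt{73 + C{\left(9,9 \right)}} = - 129 \sqrt{2} \sqrt{7} + \sqrt{73 - 44} = - 129 \sqrt{14} + \sqrt{73 - 44} = - 129 \sqrt{14} + \sqrt{29} = \sqrt{29} - 129 \sqrt{14}$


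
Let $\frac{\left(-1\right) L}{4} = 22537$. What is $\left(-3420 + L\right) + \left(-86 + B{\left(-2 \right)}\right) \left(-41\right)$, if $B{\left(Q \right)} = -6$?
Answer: $-89796$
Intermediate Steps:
$L = -90148$ ($L = \left(-4\right) 22537 = -90148$)
$\left(-3420 + L\right) + \left(-86 + B{\left(-2 \right)}\right) \left(-41\right) = \left(-3420 - 90148\right) + \left(-86 - 6\right) \left(-41\right) = -93568 - -3772 = -93568 + 3772 = -89796$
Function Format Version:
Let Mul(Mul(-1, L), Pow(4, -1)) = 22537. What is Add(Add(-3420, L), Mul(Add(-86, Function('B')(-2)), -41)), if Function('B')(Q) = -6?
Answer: -89796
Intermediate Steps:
L = -90148 (L = Mul(-4, 22537) = -90148)
Add(Add(-3420, L), Mul(Add(-86, Function('B')(-2)), -41)) = Add(Add(-3420, -90148), Mul(Add(-86, -6), -41)) = Add(-93568, Mul(-92, -41)) = Add(-93568, 3772) = -89796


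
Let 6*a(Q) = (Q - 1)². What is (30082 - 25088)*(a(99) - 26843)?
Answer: -378180638/3 ≈ -1.2606e+8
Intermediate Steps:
a(Q) = (-1 + Q)²/6 (a(Q) = (Q - 1)²/6 = (-1 + Q)²/6)
(30082 - 25088)*(a(99) - 26843) = (30082 - 25088)*((-1 + 99)²/6 - 26843) = 4994*((⅙)*98² - 26843) = 4994*((⅙)*9604 - 26843) = 4994*(4802/3 - 26843) = 4994*(-75727/3) = -378180638/3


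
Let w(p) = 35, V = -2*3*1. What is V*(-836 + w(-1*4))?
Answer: 4806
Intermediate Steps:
V = -6 (V = -6*1 = -6)
V*(-836 + w(-1*4)) = -6*(-836 + 35) = -6*(-801) = 4806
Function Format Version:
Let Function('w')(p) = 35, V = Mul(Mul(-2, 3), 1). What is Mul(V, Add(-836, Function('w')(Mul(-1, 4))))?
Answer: 4806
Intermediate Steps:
V = -6 (V = Mul(-6, 1) = -6)
Mul(V, Add(-836, Function('w')(Mul(-1, 4)))) = Mul(-6, Add(-836, 35)) = Mul(-6, -801) = 4806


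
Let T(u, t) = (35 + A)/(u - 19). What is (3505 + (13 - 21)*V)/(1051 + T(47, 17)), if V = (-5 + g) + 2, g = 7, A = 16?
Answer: 97244/29479 ≈ 3.2988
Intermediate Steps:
V = 4 (V = (-5 + 7) + 2 = 2 + 2 = 4)
T(u, t) = 51/(-19 + u) (T(u, t) = (35 + 16)/(u - 19) = 51/(-19 + u))
(3505 + (13 - 21)*V)/(1051 + T(47, 17)) = (3505 + (13 - 21)*4)/(1051 + 51/(-19 + 47)) = (3505 - 8*4)/(1051 + 51/28) = (3505 - 32)/(1051 + 51*(1/28)) = 3473/(1051 + 51/28) = 3473/(29479/28) = 3473*(28/29479) = 97244/29479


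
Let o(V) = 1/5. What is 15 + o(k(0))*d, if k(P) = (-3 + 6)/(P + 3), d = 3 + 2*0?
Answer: 78/5 ≈ 15.600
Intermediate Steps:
d = 3 (d = 3 + 0 = 3)
k(P) = 3/(3 + P)
o(V) = 1/5
15 + o(k(0))*d = 15 + (1/5)*3 = 15 + 3/5 = 78/5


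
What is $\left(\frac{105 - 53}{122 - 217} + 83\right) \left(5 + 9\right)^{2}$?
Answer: $\frac{1535268}{95} \approx 16161.0$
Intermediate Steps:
$\left(\frac{105 - 53}{122 - 217} + 83\right) \left(5 + 9\right)^{2} = \left(\frac{52}{-95} + 83\right) 14^{2} = \left(52 \left(- \frac{1}{95}\right) + 83\right) 196 = \left(- \frac{52}{95} + 83\right) 196 = \frac{7833}{95} \cdot 196 = \frac{1535268}{95}$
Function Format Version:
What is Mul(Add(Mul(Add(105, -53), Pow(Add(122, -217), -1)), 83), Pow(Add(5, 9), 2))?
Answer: Rational(1535268, 95) ≈ 16161.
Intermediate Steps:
Mul(Add(Mul(Add(105, -53), Pow(Add(122, -217), -1)), 83), Pow(Add(5, 9), 2)) = Mul(Add(Mul(52, Pow(-95, -1)), 83), Pow(14, 2)) = Mul(Add(Mul(52, Rational(-1, 95)), 83), 196) = Mul(Add(Rational(-52, 95), 83), 196) = Mul(Rational(7833, 95), 196) = Rational(1535268, 95)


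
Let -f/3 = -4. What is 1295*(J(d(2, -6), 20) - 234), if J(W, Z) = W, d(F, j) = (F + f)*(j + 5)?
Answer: -321160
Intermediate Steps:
f = 12 (f = -3*(-4) = 12)
d(F, j) = (5 + j)*(12 + F) (d(F, j) = (F + 12)*(j + 5) = (12 + F)*(5 + j) = (5 + j)*(12 + F))
1295*(J(d(2, -6), 20) - 234) = 1295*((60 + 5*2 + 12*(-6) + 2*(-6)) - 234) = 1295*((60 + 10 - 72 - 12) - 234) = 1295*(-14 - 234) = 1295*(-248) = -321160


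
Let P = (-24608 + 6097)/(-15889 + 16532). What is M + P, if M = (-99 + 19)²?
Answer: 4096689/643 ≈ 6371.2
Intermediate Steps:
M = 6400 (M = (-80)² = 6400)
P = -18511/643 ≈ -28.788
M + P = 6400 - 18511/643 = 4096689/643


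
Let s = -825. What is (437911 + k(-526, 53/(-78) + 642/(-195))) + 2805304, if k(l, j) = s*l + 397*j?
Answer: 1433479397/390 ≈ 3.6756e+6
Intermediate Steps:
k(l, j) = -825*l + 397*j
(437911 + k(-526, 53/(-78) + 642/(-195))) + 2805304 = (437911 + (-825*(-526) + 397*(53/(-78) + 642/(-195)))) + 2805304 = (437911 + (433950 + 397*(53*(-1/78) + 642*(-1/195)))) + 2805304 = (437911 + (433950 + 397*(-53/78 - 214/65))) + 2805304 = (437911 + (433950 + 397*(-1549/390))) + 2805304 = (437911 + (433950 - 614953/390)) + 2805304 = (437911 + 168625547/390) + 2805304 = 339410837/390 + 2805304 = 1433479397/390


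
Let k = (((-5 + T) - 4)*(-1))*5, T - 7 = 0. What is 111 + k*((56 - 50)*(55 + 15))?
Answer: 4311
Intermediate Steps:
T = 7 (T = 7 + 0 = 7)
k = 10 (k = (((-5 + 7) - 4)*(-1))*5 = ((2 - 4)*(-1))*5 = -2*(-1)*5 = 2*5 = 10)
111 + k*((56 - 50)*(55 + 15)) = 111 + 10*((56 - 50)*(55 + 15)) = 111 + 10*(6*70) = 111 + 10*420 = 111 + 4200 = 4311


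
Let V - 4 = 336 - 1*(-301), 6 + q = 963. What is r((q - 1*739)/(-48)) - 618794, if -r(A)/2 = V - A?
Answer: -7441021/12 ≈ -6.2009e+5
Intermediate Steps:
q = 957 (q = -6 + 963 = 957)
V = 641 (V = 4 + (336 - 1*(-301)) = 4 + (336 + 301) = 4 + 637 = 641)
r(A) = -1282 + 2*A (r(A) = -2*(641 - A) = -1282 + 2*A)
r((q - 1*739)/(-48)) - 618794 = (-1282 + 2*((957 - 1*739)/(-48))) - 618794 = (-1282 + 2*((957 - 739)*(-1/48))) - 618794 = (-1282 + 2*(218*(-1/48))) - 618794 = (-1282 + 2*(-109/24)) - 618794 = (-1282 - 109/12) - 618794 = -15493/12 - 618794 = -7441021/12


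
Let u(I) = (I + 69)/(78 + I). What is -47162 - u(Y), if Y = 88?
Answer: -7829049/166 ≈ -47163.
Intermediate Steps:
u(I) = (69 + I)/(78 + I)
-47162 - u(Y) = -47162 - (69 + 88)/(78 + 88) = -47162 - 157/166 = -7829049/166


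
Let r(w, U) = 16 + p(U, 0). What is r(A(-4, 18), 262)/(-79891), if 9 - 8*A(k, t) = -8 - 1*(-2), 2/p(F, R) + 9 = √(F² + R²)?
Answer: -4050/20212423 ≈ -0.00020037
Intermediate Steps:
p(F, R) = 2/(-9 + √(F² + R²))
A(k, t) = 15/8 (A(k, t) = 9/8 - (-8 - 1*(-2))/8 = 9/8 - (-8 + 2)/8 = 9/8 - ⅛*(-6) = 9/8 + ¾ = 15/8)
r(w, U) = 16 + 2/(-9 + √(U²)) (r(w, U) = 16 + 2/(-9 + √(U² + 0²)) = 16 + 2/(-9 + √(U² + 0)) = 16 + 2/(-9 + √(U²)))
r(A(-4, 18), 262)/(-79891) = (2*(-71 + 8*√(262²))/(-9 + √(262²)))/(-79891) = (2*(-71 + 8*√68644)/(-9 + √68644))*(-1/79891) = (2*(-71 + 8*262)/(-9 + 262))*(-1/79891) = (2*(-71 + 2096)/253)*(-1/79891) = (2*(1/253)*2025)*(-1/79891) = (4050/253)*(-1/79891) = -4050/20212423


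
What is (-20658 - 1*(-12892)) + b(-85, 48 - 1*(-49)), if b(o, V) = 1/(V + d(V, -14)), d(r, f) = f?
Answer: -644577/83 ≈ -7766.0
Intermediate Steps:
b(o, V) = 1/(-14 + V) (b(o, V) = 1/(V - 14) = 1/(-14 + V))
(-20658 - 1*(-12892)) + b(-85, 48 - 1*(-49)) = (-20658 - 1*(-12892)) + 1/(-14 + (48 - 1*(-49))) = (-20658 + 12892) + 1/(-14 + (48 + 49)) = -7766 + 1/(-14 + 97) = -7766 + 1/83 = -644577/83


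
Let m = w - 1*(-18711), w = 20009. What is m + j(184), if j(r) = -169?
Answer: 38551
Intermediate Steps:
m = 38720 (m = 20009 - 1*(-18711) = 20009 + 18711 = 38720)
m + j(184) = 38720 - 169 = 38551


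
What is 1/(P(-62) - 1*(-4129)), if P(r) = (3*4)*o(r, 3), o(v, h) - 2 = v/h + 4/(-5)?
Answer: 5/19477 ≈ 0.00025671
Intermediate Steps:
o(v, h) = 6/5 + v/h (o(v, h) = 2 + (v/h + 4/(-5)) = 2 + (v/h + 4*(-1/5)) = 2 + (v/h - 4/5) = 2 + (-4/5 + v/h) = 6/5 + v/h)
P(r) = 72/5 + 4*r (P(r) = (3*4)*(6/5 + r/3) = 12*(6/5 + r*(1/3)) = 12*(6/5 + r/3) = 72/5 + 4*r)
1/(P(-62) - 1*(-4129)) = 1/((72/5 + 4*(-62)) - 1*(-4129)) = 1/((72/5 - 248) + 4129) = 1/(-1168/5 + 4129) = 1/(19477/5) = 5/19477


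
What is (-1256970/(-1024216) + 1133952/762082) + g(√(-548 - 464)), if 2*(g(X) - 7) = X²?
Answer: -96842106571279/195134144428 ≈ -496.28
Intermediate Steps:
g(X) = 7 + X²/2
(-1256970/(-1024216) + 1133952/762082) + g(√(-548 - 464)) = (-1256970/(-1024216) + 1133952/762082) + (7 + (√(-548 - 464))²/2) = (-1256970*(-1/1024216) + 1133952*(1/762082)) + (7 + (√(-1012))²/2) = (628485/512108 + 566976/381041) + (7 + (2*I*√253)²/2) = 529831498293/195134144428 + (7 + (½)*(-1012)) = 529831498293/195134144428 + (7 - 506) = 529831498293/195134144428 - 499 = -96842106571279/195134144428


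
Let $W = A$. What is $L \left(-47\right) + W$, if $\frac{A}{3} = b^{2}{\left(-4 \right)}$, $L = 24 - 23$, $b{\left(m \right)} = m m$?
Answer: $721$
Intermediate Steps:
$b{\left(m \right)} = m^{2}$
$L = 1$
$A = 768$ ($A = 3 \left(\left(-4\right)^{2}\right)^{2} = 3 \cdot 16^{2} = 3 \cdot 256 = 768$)
$W = 768$
$L \left(-47\right) + W = 1 \left(-47\right) + 768 = -47 + 768 = 721$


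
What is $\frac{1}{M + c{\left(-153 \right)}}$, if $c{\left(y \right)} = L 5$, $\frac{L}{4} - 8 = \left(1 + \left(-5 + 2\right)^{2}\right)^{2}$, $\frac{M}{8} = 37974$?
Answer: $\frac{1}{305952} \approx 3.2685 \cdot 10^{-6}$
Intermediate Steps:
$M = 303792$ ($M = 8 \cdot 37974 = 303792$)
$L = 432$ ($L = 32 + 4 \left(1 + \left(-5 + 2\right)^{2}\right)^{2} = 32 + 4 \left(1 + \left(-3\right)^{2}\right)^{2} = 32 + 4 \left(1 + 9\right)^{2} = 32 + 4 \cdot 10^{2} = 32 + 4 \cdot 100 = 32 + 400 = 432$)
$c{\left(y \right)} = 2160$ ($c{\left(y \right)} = 432 \cdot 5 = 2160$)
$\frac{1}{M + c{\left(-153 \right)}} = \frac{1}{303792 + 2160} = \frac{1}{305952}$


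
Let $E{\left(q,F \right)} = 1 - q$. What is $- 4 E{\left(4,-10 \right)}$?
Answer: $12$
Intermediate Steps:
$- 4 E{\left(4,-10 \right)} = - 4 \left(1 - 4\right) = \left(-4\right) \left(-3\right) = 12$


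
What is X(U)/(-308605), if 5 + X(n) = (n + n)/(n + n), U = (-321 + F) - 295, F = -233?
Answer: 4/308605 ≈ 1.2962e-5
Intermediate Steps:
U = -849 (U = (-321 - 233) - 295 = -554 - 295 = -849)
X(n) = -4 (X(n) = -5 + (n + n)/(n + n) = -5 + (2*n)/((2*n)) = -5 + (2*n)*(1/(2*n)) = -5 + 1 = -4)
X(U)/(-308605) = -4/(-308605) = -4*(-1/308605) = 4/308605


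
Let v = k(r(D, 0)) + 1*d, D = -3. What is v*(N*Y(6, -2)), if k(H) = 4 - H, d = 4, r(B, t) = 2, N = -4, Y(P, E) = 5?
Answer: -120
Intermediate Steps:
v = 6 (v = (4 - 1*2) + 1*4 = (4 - 2) + 4 = 2 + 4 = 6)
v*(N*Y(6, -2)) = 6*(-4*5) = 6*(-20) = -120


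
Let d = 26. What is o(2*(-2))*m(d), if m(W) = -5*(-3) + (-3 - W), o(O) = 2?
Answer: -28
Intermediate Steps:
m(W) = 12 - W (m(W) = 15 + (-3 - W) = 12 - W)
o(2*(-2))*m(d) = 2*(12 - 1*26) = 2*(12 - 26) = 2*(-14) = -28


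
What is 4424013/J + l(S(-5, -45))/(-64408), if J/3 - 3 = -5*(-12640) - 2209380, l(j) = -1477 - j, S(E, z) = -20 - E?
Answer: -4174677227/6283225828 ≈ -0.66442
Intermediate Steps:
J = -6438531 (J = 9 + 3*(-5*(-12640) - 2209380) = 9 + 3*(63200 - 2209380) = 9 + 3*(-2146180) = 9 - 6438540 = -6438531)
4424013/J + l(S(-5, -45))/(-64408) = 4424013/(-6438531) + (-1477 - (-20 - 1*(-5)))/(-64408) = 4424013*(-1/6438531) + (-1477 - (-20 + 5))*(-1/64408) = -134061/195107 + (-1477 - 1*(-15))*(-1/64408) = -134061/195107 + (-1477 + 15)*(-1/64408) = -134061/195107 - 1462*(-1/64408) = -134061/195107 + 731/32204 = -4174677227/6283225828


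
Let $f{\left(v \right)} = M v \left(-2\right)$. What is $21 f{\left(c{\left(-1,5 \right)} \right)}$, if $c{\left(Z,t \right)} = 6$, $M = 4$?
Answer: $-1008$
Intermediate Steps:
$f{\left(v \right)} = - 8 v$ ($f{\left(v \right)} = 4 v \left(-2\right) = - 8 v$)
$21 f{\left(c{\left(-1,5 \right)} \right)} = 21 \left(\left(-8\right) 6\right) = 21 \left(-48\right) = -1008$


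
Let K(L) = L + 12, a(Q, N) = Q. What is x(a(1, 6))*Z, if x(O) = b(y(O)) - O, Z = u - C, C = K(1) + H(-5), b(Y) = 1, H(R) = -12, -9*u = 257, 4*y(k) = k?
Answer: 0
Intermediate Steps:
y(k) = k/4
K(L) = 12 + L
u = -257/9 (u = -1/9*257 = -257/9 ≈ -28.556)
C = 1 (C = (12 + 1) - 12 = 13 - 12 = 1)
Z = -266/9 (Z = -257/9 - 1*1 = -257/9 - 1 = -266/9 ≈ -29.556)
x(O) = 1 - O
x(a(1, 6))*Z = (1 - 1*1)*(-266/9) = (1 - 1)*(-266/9) = 0*(-266/9) = 0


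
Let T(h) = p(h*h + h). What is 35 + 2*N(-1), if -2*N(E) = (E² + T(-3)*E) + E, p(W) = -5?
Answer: 30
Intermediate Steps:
T(h) = -5
N(E) = 2*E - E²/2 (N(E) = -((E² - 5*E) + E)/2 = -(E² - 4*E)/2 = 2*E - E²/2)
35 + 2*N(-1) = 35 + 2*((½)*(-1)*(4 - 1*(-1))) = 35 + 2*((½)*(-1)*(4 + 1)) = 35 + 2*((½)*(-1)*5) = 35 + 2*(-5/2) = 35 - 5 = 30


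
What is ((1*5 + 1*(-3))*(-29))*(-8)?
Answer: 464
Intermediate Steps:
((1*5 + 1*(-3))*(-29))*(-8) = ((5 - 3)*(-29))*(-8) = (2*(-29))*(-8) = -58*(-8) = 464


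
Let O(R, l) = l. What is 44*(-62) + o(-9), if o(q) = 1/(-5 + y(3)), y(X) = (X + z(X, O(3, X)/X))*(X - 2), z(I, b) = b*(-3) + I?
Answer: -5457/2 ≈ -2728.5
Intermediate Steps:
z(I, b) = I - 3*b (z(I, b) = -3*b + I = I - 3*b)
y(X) = (-3 + 2*X)*(-2 + X) (y(X) = (X + (X - 3*X/X))*(X - 2) = (X + (X - 3*1))*(-2 + X) = (X + (X - 3))*(-2 + X) = (X + (-3 + X))*(-2 + X) = (-3 + 2*X)*(-2 + X))
o(q) = -½ (o(q) = 1/(-5 + (6 - 7*3 + 2*3²)) = 1/(-5 + (6 - 21 + 2*9)) = 1/(-5 + (6 - 21 + 18)) = 1/(-5 + 3) = 1/(-2) = -½)
44*(-62) + o(-9) = 44*(-62) - ½ = -2728 - ½ = -5457/2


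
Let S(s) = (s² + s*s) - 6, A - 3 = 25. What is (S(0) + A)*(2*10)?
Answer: 440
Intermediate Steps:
A = 28 (A = 3 + 25 = 28)
S(s) = -6 + 2*s² (S(s) = (s² + s²) - 6 = 2*s² - 6 = -6 + 2*s²)
(S(0) + A)*(2*10) = ((-6 + 2*0²) + 28)*(2*10) = ((-6 + 2*0) + 28)*20 = ((-6 + 0) + 28)*20 = (-6 + 28)*20 = 22*20 = 440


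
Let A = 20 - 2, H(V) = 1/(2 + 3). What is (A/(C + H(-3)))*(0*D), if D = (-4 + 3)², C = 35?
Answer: 0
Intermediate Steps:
H(V) = ⅕ (H(V) = 1/5 = ⅕)
D = 1 (D = (-1)² = 1)
A = 18
(A/(C + H(-3)))*(0*D) = (18/(35 + ⅕))*(0*1) = (18/(176/5))*0 = ((5/176)*18)*0 = (45/88)*0 = 0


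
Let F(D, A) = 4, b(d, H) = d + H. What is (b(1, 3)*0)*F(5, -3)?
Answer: 0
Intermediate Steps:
b(d, H) = H + d
(b(1, 3)*0)*F(5, -3) = ((3 + 1)*0)*4 = (4*0)*4 = 0*4 = 0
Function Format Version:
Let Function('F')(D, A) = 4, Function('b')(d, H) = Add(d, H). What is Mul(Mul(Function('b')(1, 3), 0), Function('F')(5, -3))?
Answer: 0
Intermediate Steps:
Function('b')(d, H) = Add(H, d)
Mul(Mul(Function('b')(1, 3), 0), Function('F')(5, -3)) = Mul(Mul(Add(3, 1), 0), 4) = Mul(Mul(4, 0), 4) = Mul(0, 4) = 0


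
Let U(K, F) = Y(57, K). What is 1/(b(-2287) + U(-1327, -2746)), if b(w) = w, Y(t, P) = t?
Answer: -1/2230 ≈ -0.00044843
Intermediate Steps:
U(K, F) = 57
1/(b(-2287) + U(-1327, -2746)) = 1/(-2287 + 57) = 1/(-2230) = -1/2230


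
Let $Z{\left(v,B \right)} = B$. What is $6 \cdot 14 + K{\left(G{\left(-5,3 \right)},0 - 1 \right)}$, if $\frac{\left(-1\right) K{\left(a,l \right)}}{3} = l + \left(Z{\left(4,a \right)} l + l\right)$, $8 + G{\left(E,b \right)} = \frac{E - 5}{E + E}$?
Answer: $69$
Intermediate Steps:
$G{\left(E,b \right)} = -8 + \frac{-5 + E}{2 E}$ ($G{\left(E,b \right)} = -8 + \frac{E - 5}{E + E} = -8 + \frac{E + \left(-5 + 0\right)}{2 E} = -8 + \left(E - 5\right) \frac{1}{2 E} = -8 + \left(-5 + E\right) \frac{1}{2 E} = -8 + \frac{-5 + E}{2 E}$)
$K{\left(a,l \right)} = - 6 l - 3 a l$ ($K{\left(a,l \right)} = - 3 \left(l + \left(a l + l\right)\right) = - 3 \left(l + \left(l + a l\right)\right) = - 3 \left(2 l + a l\right) = - 6 l - 3 a l$)
$6 \cdot 14 + K{\left(G{\left(-5,3 \right)},0 - 1 \right)} = 6 \cdot 14 - 3 \left(0 - 1\right) \left(2 + \frac{5 \left(-1 - -15\right)}{2 \left(-5\right)}\right) = 84 - 3 \left(0 - 1\right) \left(2 + \frac{5}{2} \left(- \frac{1}{5}\right) \left(-1 + 15\right)\right) = 84 - - 3 \left(2 + \frac{5}{2} \left(- \frac{1}{5}\right) 14\right) = 84 - - 3 \left(2 - 7\right) = 84 - \left(-3\right) \left(-5\right) = 84 - 15 = 69$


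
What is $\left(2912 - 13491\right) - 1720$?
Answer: $-12299$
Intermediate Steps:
$\left(2912 - 13491\right) - 1720 = -10579 - 1720 = -12299$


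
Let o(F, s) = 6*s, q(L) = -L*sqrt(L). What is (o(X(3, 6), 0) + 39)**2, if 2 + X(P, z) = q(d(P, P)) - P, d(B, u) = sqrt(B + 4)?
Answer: 1521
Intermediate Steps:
d(B, u) = sqrt(4 + B)
q(L) = -L**(3/2)
X(P, z) = -2 - P - (4 + P)**(3/4) (X(P, z) = -2 + (-(sqrt(4 + P))**(3/2) - P) = -2 + (-(4 + P)**(3/4) - P) = -2 + (-P - (4 + P)**(3/4)) = -2 - P - (4 + P)**(3/4))
(o(X(3, 6), 0) + 39)**2 = (6*0 + 39)**2 = (0 + 39)**2 = 39**2 = 1521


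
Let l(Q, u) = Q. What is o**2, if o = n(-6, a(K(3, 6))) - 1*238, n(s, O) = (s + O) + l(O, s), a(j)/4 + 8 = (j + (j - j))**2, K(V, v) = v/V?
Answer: 76176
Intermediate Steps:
a(j) = -32 + 4*j**2 (a(j) = -32 + 4*(j + (j - j))**2 = -32 + 4*(j + 0)**2 = -32 + 4*j**2)
n(s, O) = s + 2*O (n(s, O) = (s + O) + O = (O + s) + O = s + 2*O)
o = -276 (o = (-6 + 2*(-32 + 4*(6/3)**2)) - 1*238 = (-6 + 2*(-32 + 4*(6*(1/3))**2)) - 238 = (-6 + 2*(-32 + 4*2**2)) - 238 = (-6 + 2*(-32 + 4*4)) - 238 = (-6 + 2*(-32 + 16)) - 238 = (-6 + 2*(-16)) - 238 = (-6 - 32) - 238 = -38 - 238 = -276)
o**2 = (-276)**2 = 76176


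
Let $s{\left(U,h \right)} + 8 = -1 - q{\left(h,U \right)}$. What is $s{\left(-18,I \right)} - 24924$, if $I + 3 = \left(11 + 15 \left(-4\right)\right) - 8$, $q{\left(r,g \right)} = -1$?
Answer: $-24932$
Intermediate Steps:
$I = -60$ ($I = -3 + \left(\left(11 + 15 \left(-4\right)\right) - 8\right) = -3 + \left(\left(11 - 60\right) - 8\right) = -3 - 57 = -60$)
$s{\left(U,h \right)} = -8$ ($s{\left(U,h \right)} = -8 - 0 = -8 + \left(-1 + 1\right) = -8 + 0 = -8$)
$s{\left(-18,I \right)} - 24924 = -8 - 24924 = -24932$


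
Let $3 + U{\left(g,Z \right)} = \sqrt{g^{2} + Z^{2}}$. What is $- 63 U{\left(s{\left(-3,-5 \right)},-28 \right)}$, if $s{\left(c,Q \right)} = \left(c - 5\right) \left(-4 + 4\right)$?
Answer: $-1575$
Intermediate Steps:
$s{\left(c,Q \right)} = 0$ ($s{\left(c,Q \right)} = \left(-5 + c\right) 0 = 0$)
$U{\left(g,Z \right)} = -3 + \sqrt{Z^{2} + g^{2}}$ ($U{\left(g,Z \right)} = -3 + \sqrt{g^{2} + Z^{2}} = -3 + \sqrt{Z^{2} + g^{2}}$)
$- 63 U{\left(s{\left(-3,-5 \right)},-28 \right)} = - 63 \left(-3 + \sqrt{\left(-28\right)^{2} + 0^{2}}\right) = - 63 \left(-3 + \sqrt{784 + 0}\right) = - 63 \left(-3 + \sqrt{784}\right) = - 63 \left(-3 + 28\right) = \left(-63\right) 25 = -1575$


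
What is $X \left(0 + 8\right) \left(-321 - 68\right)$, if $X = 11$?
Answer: $-34232$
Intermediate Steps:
$X \left(0 + 8\right) \left(-321 - 68\right) = 11 \left(0 + 8\right) \left(-321 - 68\right) = 11 \cdot 8 \left(-389\right) = 88 \left(-389\right) = -34232$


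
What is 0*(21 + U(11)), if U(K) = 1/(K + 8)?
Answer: 0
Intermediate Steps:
U(K) = 1/(8 + K)
0*(21 + U(11)) = 0*(21 + 1/(8 + 11)) = 0*(21 + 1/19) = 0*(400/19) = 0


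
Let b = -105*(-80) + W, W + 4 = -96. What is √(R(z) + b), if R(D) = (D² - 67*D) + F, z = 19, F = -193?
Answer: √7195 ≈ 84.823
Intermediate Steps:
W = -100 (W = -4 - 96 = -100)
R(D) = -193 + D² - 67*D (R(D) = (D² - 67*D) - 193 = -193 + D² - 67*D)
b = 8300 (b = -105*(-80) - 100 = 8400 - 100 = 8300)
√(R(z) + b) = √((-193 + 19² - 67*19) + 8300) = √((-193 + 361 - 1273) + 8300) = √(-1105 + 8300) = √7195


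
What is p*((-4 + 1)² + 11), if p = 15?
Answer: 300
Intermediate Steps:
p*((-4 + 1)² + 11) = 15*((-4 + 1)² + 11) = 15*((-3)² + 11) = 15*(9 + 11) = 15*20 = 300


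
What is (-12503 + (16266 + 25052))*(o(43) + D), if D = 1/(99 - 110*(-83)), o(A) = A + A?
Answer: 22870321425/9229 ≈ 2.4781e+6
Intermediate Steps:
o(A) = 2*A
D = 1/9229 (D = 1/(99 + 9130) = 1/9229 ≈ 0.00010835)
(-12503 + (16266 + 25052))*(o(43) + D) = (-12503 + (16266 + 25052))*(2*43 + 1/9229) = (-12503 + 41318)*(86 + 1/9229) = 28815*(793695/9229) = 22870321425/9229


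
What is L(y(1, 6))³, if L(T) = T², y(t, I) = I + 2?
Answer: 262144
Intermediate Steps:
y(t, I) = 2 + I
L(y(1, 6))³ = ((2 + 6)²)³ = (8²)³ = 64³ = 262144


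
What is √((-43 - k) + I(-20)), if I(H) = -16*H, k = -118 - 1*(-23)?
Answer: 2*√93 ≈ 19.287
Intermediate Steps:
k = -95 (k = -118 + 23 = -95)
√((-43 - k) + I(-20)) = √((-43 - 1*(-95)) - 16*(-20)) = √((-43 + 95) + 320) = √(52 + 320) = √372 = 2*√93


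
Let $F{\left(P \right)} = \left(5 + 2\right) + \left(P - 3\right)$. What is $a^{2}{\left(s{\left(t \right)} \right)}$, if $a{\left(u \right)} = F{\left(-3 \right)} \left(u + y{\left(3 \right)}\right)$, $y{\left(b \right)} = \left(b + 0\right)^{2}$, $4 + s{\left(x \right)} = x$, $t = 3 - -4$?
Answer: $144$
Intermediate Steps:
$t = 7$ ($t = 3 + 4 = 7$)
$F{\left(P \right)} = 4 + P$ ($F{\left(P \right)} = 7 + \left(-3 + P\right) = 4 + P$)
$s{\left(x \right)} = -4 + x$
$y{\left(b \right)} = b^{2}$
$a{\left(u \right)} = 9 + u$ ($a{\left(u \right)} = \left(4 - 3\right) \left(u + 3^{2}\right) = 1 \left(u + 9\right) = 1 \left(9 + u\right) = 9 + u$)
$a^{2}{\left(s{\left(t \right)} \right)} = \left(9 + \left(-4 + 7\right)\right)^{2} = \left(9 + 3\right)^{2} = 12^{2} = 144$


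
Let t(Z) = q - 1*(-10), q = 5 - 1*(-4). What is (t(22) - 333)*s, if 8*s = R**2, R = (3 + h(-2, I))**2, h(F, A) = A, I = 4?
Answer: -376957/4 ≈ -94239.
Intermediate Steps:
q = 9 (q = 5 + 4 = 9)
R = 49 (R = (3 + 4)**2 = 7**2 = 49)
t(Z) = 19 (t(Z) = 9 - 1*(-10) = 9 + 10 = 19)
s = 2401/8 (s = (1/8)*49**2 = (1/8)*2401 = 2401/8 ≈ 300.13)
(t(22) - 333)*s = (19 - 333)*(2401/8) = -314*2401/8 = -376957/4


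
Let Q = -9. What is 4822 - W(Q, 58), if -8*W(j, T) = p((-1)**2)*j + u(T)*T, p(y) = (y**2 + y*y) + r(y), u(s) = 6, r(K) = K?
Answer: 38897/8 ≈ 4862.1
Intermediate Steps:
p(y) = y + 2*y**2 (p(y) = (y**2 + y*y) + y = (y**2 + y**2) + y = 2*y**2 + y = y + 2*y**2)
W(j, T) = -3*T/4 - 3*j/8 (W(j, T) = -(((-1)**2*(1 + 2*(-1)**2))*j + 6*T)/8 = -((1*(1 + 2*1))*j + 6*T)/8 = -((1*(1 + 2))*j + 6*T)/8 = -((1*3)*j + 6*T)/8 = -(3*j + 6*T)/8 = -3*T/4 - 3*j/8)
4822 - W(Q, 58) = 4822 - (-3/4*58 - 3/8*(-9)) = 4822 - (-87/2 + 27/8) = 4822 - 1*(-321/8) = 4822 + 321/8 = 38897/8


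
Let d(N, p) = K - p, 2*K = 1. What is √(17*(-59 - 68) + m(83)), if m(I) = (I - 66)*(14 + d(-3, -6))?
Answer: I*√7242/2 ≈ 42.55*I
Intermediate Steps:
K = ½ (K = (½)*1 = ½ ≈ 0.50000)
d(N, p) = ½ - p
m(I) = -1353 + 41*I/2 (m(I) = (I - 66)*(14 + (½ - 1*(-6))) = (-66 + I)*(14 + (½ + 6)) = (-66 + I)*(14 + 13/2) = (-66 + I)*(41/2) = -1353 + 41*I/2)
√(17*(-59 - 68) + m(83)) = √(17*(-59 - 68) + (-1353 + (41/2)*83)) = √(17*(-127) + (-1353 + 3403/2)) = √(-2159 + 697/2) = √(-3621/2) = I*√7242/2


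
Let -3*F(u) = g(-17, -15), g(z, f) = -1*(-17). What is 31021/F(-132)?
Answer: -93063/17 ≈ -5474.3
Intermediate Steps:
g(z, f) = 17
F(u) = -17/3 (F(u) = -⅓*17 = -17/3)
31021/F(-132) = 31021/(-17/3) = 31021*(-3/17) = -93063/17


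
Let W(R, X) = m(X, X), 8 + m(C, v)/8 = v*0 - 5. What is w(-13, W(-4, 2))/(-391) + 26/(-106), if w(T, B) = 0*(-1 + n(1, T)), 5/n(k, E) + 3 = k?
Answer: -13/53 ≈ -0.24528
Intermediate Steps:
m(C, v) = -104 (m(C, v) = -64 + 8*(v*0 - 5) = -64 + 8*(0 - 5) = -64 + 8*(-5) = -64 - 40 = -104)
W(R, X) = -104
n(k, E) = 5/(-3 + k)
w(T, B) = 0 (w(T, B) = 0*(-1 + 5/(-3 + 1)) = 0*(-1 + 5/(-2)) = 0*(-1 + 5*(-½)) = 0*(-1 - 5/2) = 0*(-7/2) = 0)
w(-13, W(-4, 2))/(-391) + 26/(-106) = 0/(-391) + 26/(-106) = 0*(-1/391) + 26*(-1/106) = 0 - 13/53 = -13/53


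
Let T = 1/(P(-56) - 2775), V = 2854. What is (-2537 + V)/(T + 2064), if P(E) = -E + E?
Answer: 879675/5727599 ≈ 0.15359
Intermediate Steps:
P(E) = 0
T = -1/2775 (T = 1/(0 - 2775) = 1/(-2775) = -1/2775 ≈ -0.00036036)
(-2537 + V)/(T + 2064) = (-2537 + 2854)/(-1/2775 + 2064) = 317/(5727599/2775) = 317*(2775/5727599) = 879675/5727599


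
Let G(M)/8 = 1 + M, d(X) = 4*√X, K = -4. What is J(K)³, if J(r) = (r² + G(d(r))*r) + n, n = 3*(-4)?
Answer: 5483072 + 16175104*I ≈ 5.4831e+6 + 1.6175e+7*I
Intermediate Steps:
n = -12
G(M) = 8 + 8*M (G(M) = 8*(1 + M) = 8 + 8*M)
J(r) = -12 + r² + r*(8 + 32*√r) (J(r) = (r² + (8 + 8*(4*√r))*r) - 12 = (r² + (8 + 32*√r)*r) - 12 = (r² + r*(8 + 32*√r)) - 12 = -12 + r² + r*(8 + 32*√r))
J(K)³ = (-12 + (-4)² + 8*(-4) + 32*(-4)^(3/2))³ = (-12 + 16 - 32 + 32*(-8*I))³ = (-12 + 16 - 32 - 256*I)³ = (-28 - 256*I)³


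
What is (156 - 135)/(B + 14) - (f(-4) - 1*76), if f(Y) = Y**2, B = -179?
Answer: 3293/55 ≈ 59.873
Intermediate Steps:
(156 - 135)/(B + 14) - (f(-4) - 1*76) = (156 - 135)/(-179 + 14) - ((-4)**2 - 1*76) = 21/(-165) - (16 - 76) = 21*(-1/165) - 1*(-60) = -7/55 + 60 = 3293/55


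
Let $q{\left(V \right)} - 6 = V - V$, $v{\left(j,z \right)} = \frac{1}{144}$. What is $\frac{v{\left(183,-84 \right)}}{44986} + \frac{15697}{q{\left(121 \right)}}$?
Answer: $\frac{16947485809}{6477984} \approx 2616.2$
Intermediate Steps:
$v{\left(j,z \right)} = \frac{1}{144}$
$q{\left(V \right)} = 6$ ($q{\left(V \right)} = 6 + \left(V - V\right) = 6 + 0 = 6$)
$\frac{v{\left(183,-84 \right)}}{44986} + \frac{15697}{q{\left(121 \right)}} = \frac{1}{144 \cdot 44986} + \frac{15697}{6} = \frac{1}{144} \cdot \frac{1}{44986} + 15697 \cdot \frac{1}{6} = \frac{1}{6477984} + \frac{15697}{6} = \frac{16947485809}{6477984}$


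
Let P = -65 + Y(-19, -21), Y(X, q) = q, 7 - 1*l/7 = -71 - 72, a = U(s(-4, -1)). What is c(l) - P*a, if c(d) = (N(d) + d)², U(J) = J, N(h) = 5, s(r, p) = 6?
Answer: 1113541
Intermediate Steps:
a = 6
l = 1050 (l = 49 - 7*(-71 - 72) = 49 - 7*(-143) = 49 + 1001 = 1050)
c(d) = (5 + d)²
P = -86 (P = -65 - 21 = -86)
c(l) - P*a = (5 + 1050)² - (-86)*6 = 1055² - 1*(-516) = 1113025 + 516 = 1113541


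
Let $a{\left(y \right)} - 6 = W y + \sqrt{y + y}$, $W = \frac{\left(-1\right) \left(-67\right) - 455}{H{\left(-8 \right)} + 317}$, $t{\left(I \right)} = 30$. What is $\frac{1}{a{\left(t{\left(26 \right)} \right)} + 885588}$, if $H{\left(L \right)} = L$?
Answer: $\frac{4697433553}{4159842017751332} - \frac{10609 \sqrt{15}}{4159842017751332} \approx 1.1292 \cdot 10^{-6}$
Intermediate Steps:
$W = - \frac{388}{309}$ ($W = \frac{\left(-1\right) \left(-67\right) - 455}{-8 + 317} = \frac{67 - 455}{309} = \left(-388\right) \frac{1}{309} = - \frac{388}{309} \approx -1.2557$)
$a{\left(y \right)} = 6 - \frac{388 y}{309} + \sqrt{2} \sqrt{y}$ ($a{\left(y \right)} = 6 - \left(- \sqrt{y + y} + \frac{388 y}{309}\right) = 6 - \left(- \sqrt{2} \sqrt{y} + \frac{388 y}{309}\right) = 6 + \left(- \frac{388 y}{309} + \sqrt{2} \sqrt{y}\right) = 6 - \frac{388 y}{309} + \sqrt{2} \sqrt{y}$)
$\frac{1}{a{\left(t{\left(26 \right)} \right)} + 885588} = \frac{1}{\left(6 - \frac{3880}{103} + \sqrt{2} \sqrt{30}\right) + 885588} = \frac{1}{\left(6 - \frac{3880}{103} + 2 \sqrt{15}\right) + 885588} = \frac{1}{\left(- \frac{3262}{103} + 2 \sqrt{15}\right) + 885588} = \frac{1}{\frac{91212302}{103} + 2 \sqrt{15}}$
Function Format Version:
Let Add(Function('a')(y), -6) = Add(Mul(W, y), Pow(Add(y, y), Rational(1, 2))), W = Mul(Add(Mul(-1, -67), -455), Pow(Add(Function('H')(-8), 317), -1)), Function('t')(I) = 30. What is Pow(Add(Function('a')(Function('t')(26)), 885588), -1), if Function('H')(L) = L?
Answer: Add(Rational(4697433553, 4159842017751332), Mul(Rational(-10609, 4159842017751332), Pow(15, Rational(1, 2)))) ≈ 1.1292e-6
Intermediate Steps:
W = Rational(-388, 309) (W = Mul(Add(Mul(-1, -67), -455), Pow(Add(-8, 317), -1)) = Mul(Add(67, -455), Pow(309, -1)) = Mul(-388, Rational(1, 309)) = Rational(-388, 309) ≈ -1.2557)
Function('a')(y) = Add(6, Mul(Rational(-388, 309), y), Mul(Pow(2, Rational(1, 2)), Pow(y, Rational(1, 2)))) (Function('a')(y) = Add(6, Add(Mul(Rational(-388, 309), y), Pow(Add(y, y), Rational(1, 2)))) = Add(6, Add(Mul(Rational(-388, 309), y), Pow(Mul(2, y), Rational(1, 2)))) = Add(6, Add(Mul(Rational(-388, 309), y), Mul(Pow(2, Rational(1, 2)), Pow(y, Rational(1, 2))))) = Add(6, Mul(Rational(-388, 309), y), Mul(Pow(2, Rational(1, 2)), Pow(y, Rational(1, 2)))))
Pow(Add(Function('a')(Function('t')(26)), 885588), -1) = Pow(Add(Add(6, Mul(Rational(-388, 309), 30), Mul(Pow(2, Rational(1, 2)), Pow(30, Rational(1, 2)))), 885588), -1) = Pow(Add(Add(6, Rational(-3880, 103), Mul(2, Pow(15, Rational(1, 2)))), 885588), -1) = Pow(Add(Add(Rational(-3262, 103), Mul(2, Pow(15, Rational(1, 2)))), 885588), -1) = Pow(Add(Rational(91212302, 103), Mul(2, Pow(15, Rational(1, 2)))), -1)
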